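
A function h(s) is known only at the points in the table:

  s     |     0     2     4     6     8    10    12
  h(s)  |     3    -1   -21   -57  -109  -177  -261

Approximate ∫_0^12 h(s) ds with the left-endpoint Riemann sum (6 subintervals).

Δs = 2.
Sum = 2·[3 + (-1) + (-21) + (-57) + (-109) + (-177)] = -724.

-724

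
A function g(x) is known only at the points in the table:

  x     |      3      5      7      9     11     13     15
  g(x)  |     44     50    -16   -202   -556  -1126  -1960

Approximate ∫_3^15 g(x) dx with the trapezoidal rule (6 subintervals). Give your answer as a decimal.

Δx = 2.
T_6 = (2/2)·[44 + 2·50 + 2·(-16) + 2·(-202) + 2·(-556) + 2·(-1126) + (-1960)] = -5616.

-5616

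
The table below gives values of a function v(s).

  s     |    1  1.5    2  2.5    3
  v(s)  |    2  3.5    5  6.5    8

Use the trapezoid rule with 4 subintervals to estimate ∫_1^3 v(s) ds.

Δs = 0.5.
T_4 = (0.5/2)·[2 + 2·3.5 + 2·5 + 2·6.5 + 8] = 10.

10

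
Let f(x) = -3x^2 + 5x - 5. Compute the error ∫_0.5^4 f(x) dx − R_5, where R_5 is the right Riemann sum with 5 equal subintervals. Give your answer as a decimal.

Exact integral: ∫_0.5^4 f(x) dx = -42.
R_5 = -53.27.
Error = -42 − (-53.27) = 11.27.

11.27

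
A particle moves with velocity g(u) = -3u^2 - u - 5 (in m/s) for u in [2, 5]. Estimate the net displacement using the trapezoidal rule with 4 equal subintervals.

-143.34375

Δu = (5 − 2)/4 = 0.75.
g(2) = -19, g(2.75) = -30.4375, g(3.5) = -45.25, g(4.25) = -63.4375, g(5) = -85.
T_4 = (Δu/2)·[g(u_0) + 2g(u_1) + 2g(u_2) + 2g(u_3) + g(u_4)].
Sum = -143.34375.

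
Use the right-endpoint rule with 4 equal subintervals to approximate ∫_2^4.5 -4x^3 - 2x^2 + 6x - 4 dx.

-526.77734375

Δx = (4.5 − 2)/4 = 0.625.
Right endpoints: 2.625, 3.25, 3.875, 4.5.
f(2.625) = -74.3828125, f(3.25) = -142.9375, f(3.875) = -243.5234375, f(4.5) = -382.
Sum = Δx · [f(2.625) + f(3.25) + f(3.875) + f(4.5)].
Sum = -526.77734375.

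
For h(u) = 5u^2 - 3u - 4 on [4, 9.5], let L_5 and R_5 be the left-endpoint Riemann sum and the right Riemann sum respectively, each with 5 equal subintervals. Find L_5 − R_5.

-390.225

L_5 = 999.35.
R_5 = 1389.575.
L_5 − R_5 = -390.225.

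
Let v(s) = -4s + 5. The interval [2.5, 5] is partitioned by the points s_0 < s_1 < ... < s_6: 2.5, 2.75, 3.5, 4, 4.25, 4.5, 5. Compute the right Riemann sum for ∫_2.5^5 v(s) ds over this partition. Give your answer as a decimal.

-27.5

Subinterval widths: 0.25, 0.75, 0.5, 0.25, 0.25, 0.5.
Right endpoints: 2.75, 3.5, 4, 4.25, 4.5, 5.
v(2.75) = -6, v(3.5) = -9, v(4) = -11, v(4.25) = -12, v(4.5) = -13, v(5) = -15.
Sum = Σ Δs_i · v(s_i).
Sum = -27.5.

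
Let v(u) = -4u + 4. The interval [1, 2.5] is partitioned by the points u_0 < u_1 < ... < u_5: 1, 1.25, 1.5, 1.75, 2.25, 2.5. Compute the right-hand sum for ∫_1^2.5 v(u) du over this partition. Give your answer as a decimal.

Subinterval widths: 0.25, 0.25, 0.25, 0.5, 0.25.
Right endpoints: 1.25, 1.5, 1.75, 2.25, 2.5.
v(1.25) = -1, v(1.5) = -2, v(1.75) = -3, v(2.25) = -5, v(2.5) = -6.
Sum = Σ Δu_i · v(u_i).
Sum = -5.5.

-5.5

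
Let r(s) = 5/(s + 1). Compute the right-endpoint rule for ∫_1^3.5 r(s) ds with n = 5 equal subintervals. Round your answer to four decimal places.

3.7282

Δs = (3.5 − 1)/5 = 0.5.
Right endpoints: 1.5, 2, 2.5, 3, 3.5.
r(1.5) = 2, r(2) = 5/3, r(2.5) = 10/7, r(3) = 1.25, r(3.5) = 10/9.
Sum = Δs · [r(1.5) + r(2) + r(2.5) + r(3) + r(3.5)].
Sum ≈ 3.7282.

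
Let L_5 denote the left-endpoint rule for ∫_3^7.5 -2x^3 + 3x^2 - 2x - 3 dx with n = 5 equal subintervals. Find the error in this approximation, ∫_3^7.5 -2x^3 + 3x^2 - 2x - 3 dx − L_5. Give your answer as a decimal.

Exact integral: ∫_3^7.5 f(x) dx = -1207.40625.
L_5 = -929.07.
Error = -1207.40625 − (-929.07) = -278.33625.

-278.33625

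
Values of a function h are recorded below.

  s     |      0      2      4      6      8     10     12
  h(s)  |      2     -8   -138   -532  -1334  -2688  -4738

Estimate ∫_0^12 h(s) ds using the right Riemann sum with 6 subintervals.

Δs = 2.
Sum = 2·[(-8) + (-138) + (-532) + (-1334) + (-2688) + (-4738)] = -18876.

-18876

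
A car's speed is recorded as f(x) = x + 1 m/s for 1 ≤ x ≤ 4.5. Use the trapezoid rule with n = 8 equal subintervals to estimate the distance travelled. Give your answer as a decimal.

13.125

Δx = (4.5 − 1)/8 = 0.4375.
f(1) = 2, f(1.4375) = 2.4375, f(1.875) = 2.875, f(2.3125) = 3.3125, f(2.75) = 3.75, f(3.1875) = 4.1875, f(3.625) = 4.625, f(4.0625) = 5.0625, f(4.5) = 5.5.
T_8 = (Δx/2)·[f(x_0) + 2f(x_1) + ... + 2f(x_{7}) + f(x_8)].
Sum = 13.125.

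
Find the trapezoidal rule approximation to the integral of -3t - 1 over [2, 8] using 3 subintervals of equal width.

-96

Δt = (8 − 2)/3 = 2.
f(2) = -7, f(4) = -13, f(6) = -19, f(8) = -25.
T_3 = (Δt/2)·[f(t_0) + 2f(t_1) + 2f(t_2) + f(t_3)].
Sum = -96.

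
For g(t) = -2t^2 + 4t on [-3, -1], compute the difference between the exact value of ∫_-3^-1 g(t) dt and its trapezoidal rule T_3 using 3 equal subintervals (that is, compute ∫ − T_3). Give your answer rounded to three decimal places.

Exact integral: ∫_-3^-1 g(t) dt ≈ -33.33333.
T_3 ≈ -33.62963.
Error ≈ -33.33333 − (-33.62963) ≈ 0.296.

0.296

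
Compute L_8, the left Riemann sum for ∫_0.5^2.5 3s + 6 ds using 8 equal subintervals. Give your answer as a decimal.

Δs = (2.5 − 0.5)/8 = 0.25.
Left endpoints: 0.5, 0.75, 1, 1.25, 1.5, 1.75, 2, 2.25.
f(0.5) = 7.5, f(0.75) = 8.25, f(1) = 9, f(1.25) = 9.75, f(1.5) = 10.5, f(1.75) = 11.25, f(2) = 12, f(2.25) = 12.75.
Sum = Δs · [f(0.5) + f(0.75) + f(1) + ...].
Sum = 20.25.

20.25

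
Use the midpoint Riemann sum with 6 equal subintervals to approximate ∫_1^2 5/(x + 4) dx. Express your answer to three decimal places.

0.912

Δx = (2 − 1)/6 = 1/6.
Midpoints: 13/12, 1.25, 17/12, 19/12, 1.75, 23/12.
f(13/12) = 60/61, f(1.25) = 20/21, f(17/12) = 12/13, f(19/12) = 60/67, f(1.75) = 20/23, f(23/12) = 60/71.
Sum = Δx · [f(13/12) + f(1.25) + f(17/12) + ...].
Sum ≈ 0.912.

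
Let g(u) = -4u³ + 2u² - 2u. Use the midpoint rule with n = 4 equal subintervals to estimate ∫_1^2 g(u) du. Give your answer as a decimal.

-13.25

Δu = (2 − 1)/4 = 0.25.
Midpoints: 1.125, 1.375, 1.625, 1.875.
g(1.125) = -5.4140625, g(1.375) = -9.3671875, g(1.625) = -15.1328125, g(1.875) = -23.0859375.
Sum = Δu · [g(1.125) + g(1.375) + g(1.625) + g(1.875)].
Sum = -13.25.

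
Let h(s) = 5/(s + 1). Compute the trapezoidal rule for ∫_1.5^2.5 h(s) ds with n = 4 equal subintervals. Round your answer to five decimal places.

1.68440

Δs = (2.5 − 1.5)/4 = 0.25.
h(1.5) = 2, h(1.75) = 20/11, h(2) = 5/3, h(2.25) = 20/13, h(2.5) = 10/7.
T_4 = (Δs/2)·[h(s_0) + 2h(s_1) + 2h(s_2) + 2h(s_3) + h(s_4)].
Sum ≈ 1.68440.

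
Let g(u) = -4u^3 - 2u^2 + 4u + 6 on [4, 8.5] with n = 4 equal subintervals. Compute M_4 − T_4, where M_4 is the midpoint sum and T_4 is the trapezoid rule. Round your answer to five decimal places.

109.63477

M_4 ≈ -5154.7675781.
T_4 = -5264.40234375.
M_4 − T_4 ≈ 109.63477.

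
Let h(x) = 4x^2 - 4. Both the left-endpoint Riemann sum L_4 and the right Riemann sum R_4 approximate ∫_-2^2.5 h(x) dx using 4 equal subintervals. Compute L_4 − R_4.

L_4 = 12.234375.
R_4 = 22.359375.
L_4 − R_4 = -10.125.

-10.125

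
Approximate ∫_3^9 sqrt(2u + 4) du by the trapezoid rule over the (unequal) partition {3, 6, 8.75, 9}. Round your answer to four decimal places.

23.7849

Subinterval widths: 3, 2.75, 0.25.
f(3) ≈ 3.1623, f(6) ≈ 4.0000, f(8.75) ≈ 4.6368, f(9) ≈ 4.6904.
On each subinterval the trapezoid contributes (Δu_i/2)·[f(u_{i-1}) + f(u_i)].
Sum ≈ 23.7849.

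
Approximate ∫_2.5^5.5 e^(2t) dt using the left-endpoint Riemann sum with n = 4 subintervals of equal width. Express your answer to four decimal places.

Δt = (5.5 − 2.5)/4 = 0.75.
Left endpoints: 2.5, 3.25, 4, 4.75.
f(2.5) ≈ 148.4132, f(3.25) ≈ 665.1416, f(4) ≈ 2980.9580, f(4.75) ≈ 13359.7268.
Sum = Δt · [f(2.5) + f(3.25) + f(4) + f(4.75)].
Sum ≈ 12865.6797.

12865.6797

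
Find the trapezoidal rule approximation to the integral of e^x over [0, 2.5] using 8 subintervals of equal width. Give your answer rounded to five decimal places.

Δx = (2.5 − 0)/8 = 0.3125.
f(0) ≈ 1.00000, f(0.3125) ≈ 1.36684, f(0.625) ≈ 1.86825, f(0.9375) ≈ 2.55359, f(1.25) ≈ 3.49034, f(1.5625) ≈ 4.77073, f(1.875) ≈ 6.52082, f(2.1875) ≈ 8.91290, f(2.5) ≈ 12.18249.
T_8 = (Δx/2)·[f(x_0) + 2f(x_1) + ... + 2f(x_{7}) + f(x_8)].
Sum ≈ 11.27335.

11.27335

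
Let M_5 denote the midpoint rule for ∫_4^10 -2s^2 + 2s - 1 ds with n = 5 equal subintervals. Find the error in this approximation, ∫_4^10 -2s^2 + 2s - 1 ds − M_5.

-1.44

Exact integral: ∫_4^10 f(s) ds = -546.
M_5 = -544.56.
Error = -546 − (-544.56) = -1.44.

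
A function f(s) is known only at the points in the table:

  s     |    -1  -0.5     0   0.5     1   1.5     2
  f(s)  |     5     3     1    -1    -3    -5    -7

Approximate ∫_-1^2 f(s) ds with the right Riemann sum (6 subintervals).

-6

Δs = 0.5.
Sum = 0.5·[3 + 1 + (-1) + (-3) + (-5) + (-7)] = -6.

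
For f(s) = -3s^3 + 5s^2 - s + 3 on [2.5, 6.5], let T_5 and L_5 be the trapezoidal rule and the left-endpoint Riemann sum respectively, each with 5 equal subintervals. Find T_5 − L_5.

T_5 = -898.98.
L_5 = -658.58.
T_5 − L_5 = -240.4.

-240.4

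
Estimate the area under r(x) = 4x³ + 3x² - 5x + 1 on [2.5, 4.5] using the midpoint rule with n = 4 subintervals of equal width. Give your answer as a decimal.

411.625

Δx = (4.5 − 2.5)/4 = 0.5.
Midpoints: 2.75, 3.25, 3.75, 4.25.
r(2.75) = 93.125, r(3.25) = 153.75, r(3.75) = 235.375, r(4.25) = 341.
Sum = Δx · [r(2.75) + r(3.25) + r(3.75) + r(4.25)].
Sum = 411.625.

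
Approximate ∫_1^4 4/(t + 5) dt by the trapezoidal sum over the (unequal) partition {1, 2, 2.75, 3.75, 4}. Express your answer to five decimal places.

Subinterval widths: 1, 0.75, 1, 0.25.
f(1) = 2/3, f(2) = 4/7, f(2.75) = 16/31, f(3.75) = 16/35, f(4) = 4/9.
On each subinterval the trapezoid contributes (Δt_i/2)·[f(t_{i-1}) + f(t_i)].
Sum ≈ 1.62622.

1.62622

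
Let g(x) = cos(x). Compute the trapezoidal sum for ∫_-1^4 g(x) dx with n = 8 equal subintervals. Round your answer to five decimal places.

Δx = (4 − (-1))/8 = 0.625.
g(-1) ≈ 0.54030, g(-0.375) ≈ 0.93051, g(0.25) ≈ 0.96891, g(0.875) ≈ 0.64100, g(1.5) ≈ 0.07074, g(2.125) ≈ -0.52627, g(2.75) ≈ -0.92430, g(3.375) ≈ -0.97288, g(4) ≈ -0.65364.
T_8 = (Δx/2)·[g(x_0) + 2g(x_1) + ... + 2g(x_{7}) + g(x_8)].
Sum ≈ 0.08189.

0.08189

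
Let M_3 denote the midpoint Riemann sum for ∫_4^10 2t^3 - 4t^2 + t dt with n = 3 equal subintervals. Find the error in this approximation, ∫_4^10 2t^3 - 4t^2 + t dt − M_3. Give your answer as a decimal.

Exact integral: ∫_4^10 f(t) dt = 3666.
M_3 = 3590.
Error = 3666 − 3590 = 76.

76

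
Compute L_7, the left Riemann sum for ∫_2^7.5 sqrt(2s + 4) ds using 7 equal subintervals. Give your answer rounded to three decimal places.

19.456

Δs = (7.5 − 2)/7 = 11/14.
Left endpoints: 2, 39/14, 25/7, 61/14, 36/7, 83/14, 47/7.
f(2) ≈ 2.828, f(39/14) ≈ 3.094, f(25/7) ≈ 3.338, f(61/14) ≈ 3.566, f(36/7) ≈ 3.780, f(83/14) ≈ 3.982, f(47/7) ≈ 4.175.
Sum = Δs · [f(2) + f(39/14) + f(25/7) + ...].
Sum ≈ 19.456.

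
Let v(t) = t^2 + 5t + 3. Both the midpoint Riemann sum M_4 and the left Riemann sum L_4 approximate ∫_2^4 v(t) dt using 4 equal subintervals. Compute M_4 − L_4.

M_4 = 54.625.
L_4 = 49.25.
M_4 − L_4 = 5.375.

5.375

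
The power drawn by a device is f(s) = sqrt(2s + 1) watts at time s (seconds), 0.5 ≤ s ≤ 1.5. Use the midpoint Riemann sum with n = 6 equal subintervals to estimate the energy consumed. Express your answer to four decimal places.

Δs = (1.5 − 0.5)/6 = 1/6.
Midpoints: 7/12, 0.75, 11/12, 13/12, 1.25, 17/12.
f(7/12) ≈ 1.4720, f(0.75) ≈ 1.5811, f(11/12) ≈ 1.6833, f(13/12) ≈ 1.7795, f(1.25) ≈ 1.8708, f(17/12) ≈ 1.9579.
Sum = Δs · [f(7/12) + f(0.75) + f(11/12) + ...].
Sum ≈ 1.7241.

1.7241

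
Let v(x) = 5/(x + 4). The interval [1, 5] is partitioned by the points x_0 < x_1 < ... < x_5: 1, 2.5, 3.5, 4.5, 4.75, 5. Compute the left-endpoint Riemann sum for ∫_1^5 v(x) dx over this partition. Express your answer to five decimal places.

3.22581

Subinterval widths: 1.5, 1, 1, 0.25, 0.25.
Left endpoints: 1, 2.5, 3.5, 4.5, 4.75.
v(1) = 1, v(2.5) = 10/13, v(3.5) = 2/3, v(4.5) = 10/17, v(4.75) = 4/7.
Sum = Σ Δx_i · v(x_i).
Sum ≈ 3.22581.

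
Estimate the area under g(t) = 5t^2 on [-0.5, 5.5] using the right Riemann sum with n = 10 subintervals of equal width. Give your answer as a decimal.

324.3

Δt = (5.5 − (-0.5))/10 = 0.6.
Right endpoints: 0.1, 0.7, 1.3, 1.9, 2.5, 3.1, 3.7, 4.3, 4.9, 5.5.
g(0.1) = 0.05, g(0.7) = 2.45, g(1.3) = 8.45, g(1.9) = 18.05, g(2.5) = 31.25, g(3.1) = 48.05, g(3.7) = 68.45, g(4.3) = 92.45, g(4.9) = 120.05, g(5.5) = 151.25.
Sum = Δt · [g(0.1) + g(0.7) + g(1.3) + ...].
Sum = 324.3.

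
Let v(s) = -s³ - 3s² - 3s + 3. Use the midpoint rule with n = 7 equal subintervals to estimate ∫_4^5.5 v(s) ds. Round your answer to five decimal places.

-283.91661

Δs = (5.5 − 4)/7 = 3/14.
Midpoints: 115/28, 121/28, 127/28, 4.75, 139/28, 145/28, 151/28.
v(115/28) = -2836399/21952, v(121/28) = -3220141/21952, v(127/28) = -3636067/21952, v(4.75) = -186.109375, v(139/28) = -4569655/21952, v(145/28) = -5089909/21952, v(151/28) = -5647531/21952.
Sum = Δs · [v(115/28) + v(121/28) + v(127/28) + ...].
Sum ≈ -283.91661.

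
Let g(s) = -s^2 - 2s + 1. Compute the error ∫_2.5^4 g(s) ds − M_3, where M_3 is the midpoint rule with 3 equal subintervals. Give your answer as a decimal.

Exact integral: ∫_2.5^4 g(s) ds = -24.375.
M_3 = -24.34375.
Error = -24.375 − (-24.34375) = -0.03125.

-0.03125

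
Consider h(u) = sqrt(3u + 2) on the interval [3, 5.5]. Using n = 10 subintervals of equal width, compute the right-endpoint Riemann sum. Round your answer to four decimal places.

9.6978

Δu = (5.5 − 3)/10 = 0.25.
Right endpoints: 3.25, 3.5, 3.75, 4, 4.25, 4.5, 4.75, 5, 5.25, 5.5.
h(3.25) ≈ 3.4278, h(3.5) ≈ 3.5355, h(3.75) ≈ 3.6401, h(4) ≈ 3.7417, h(4.25) ≈ 3.8406, h(4.5) ≈ 3.9370, h(4.75) ≈ 4.0311, h(5) ≈ 4.1231, h(5.25) ≈ 4.2131, h(5.5) ≈ 4.3012.
Sum = Δu · [h(3.25) + h(3.5) + h(3.75) + ...].
Sum ≈ 9.6978.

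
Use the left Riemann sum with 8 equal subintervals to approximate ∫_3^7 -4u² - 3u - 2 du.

-447

Δu = (7 − 3)/8 = 0.5.
Left endpoints: 3, 3.5, 4, 4.5, 5, 5.5, 6, 6.5.
f(3) = -47, f(3.5) = -61.5, f(4) = -78, f(4.5) = -96.5, f(5) = -117, f(5.5) = -139.5, f(6) = -164, f(6.5) = -190.5.
Sum = Δu · [f(3) + f(3.5) + f(4) + ...].
Sum = -447.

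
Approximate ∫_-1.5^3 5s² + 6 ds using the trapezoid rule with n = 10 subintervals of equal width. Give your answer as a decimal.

78.384375

Δs = (3 − (-1.5))/10 = 0.45.
f(-1.5) = 17.25, f(-1.05) = 11.5125, f(-0.6) = 7.8, f(-0.15) = 6.1125, f(0.3) = 6.45, f(0.75) = 8.8125, f(1.2) = 13.2, f(1.65) = 19.6125, f(2.1) = 28.05, f(2.55) = 38.5125, f(3) = 51.
T_10 = (Δs/2)·[f(s_0) + 2f(s_1) + ... + 2f(s_{9}) + f(s_10)].
Sum = 78.384375.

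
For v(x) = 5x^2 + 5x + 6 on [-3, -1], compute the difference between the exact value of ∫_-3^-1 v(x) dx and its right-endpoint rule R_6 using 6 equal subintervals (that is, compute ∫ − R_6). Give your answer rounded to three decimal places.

4.815

Exact integral: ∫_-3^-1 v(x) dx ≈ 35.33333.
R_6 ≈ 30.51852.
Error ≈ 35.33333 − 30.51852 ≈ 4.815.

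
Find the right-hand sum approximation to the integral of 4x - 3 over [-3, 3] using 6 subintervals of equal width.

-6

Δx = (3 − (-3))/6 = 1.
Right endpoints: -2, -1, 0, 1, 2, 3.
f(-2) = -11, f(-1) = -7, f(0) = -3, f(1) = 1, f(2) = 5, f(3) = 9.
Sum = Δx · [f(-2) + f(-1) + f(0) + ...].
Sum = -6.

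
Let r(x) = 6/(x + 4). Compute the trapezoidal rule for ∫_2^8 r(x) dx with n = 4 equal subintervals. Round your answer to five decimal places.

4.18214

Δx = (8 − 2)/4 = 1.5.
r(2) = 1, r(3.5) = 0.8, r(5) = 2/3, r(6.5) = 4/7, r(8) = 0.5.
T_4 = (Δx/2)·[r(x_0) + 2r(x_1) + 2r(x_2) + 2r(x_3) + r(x_4)].
Sum ≈ 4.18214.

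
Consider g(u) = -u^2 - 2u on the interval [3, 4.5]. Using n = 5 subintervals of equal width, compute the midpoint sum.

Δu = (4.5 − 3)/5 = 0.3.
Midpoints: 3.15, 3.45, 3.75, 4.05, 4.35.
g(3.15) = -16.2225, g(3.45) = -18.8025, g(3.75) = -21.5625, g(4.05) = -24.5025, g(4.35) = -27.6225.
Sum = Δu · [g(3.15) + g(3.45) + g(3.75) + g(4.05) + g(4.35)].
Sum = -32.61375.

-32.61375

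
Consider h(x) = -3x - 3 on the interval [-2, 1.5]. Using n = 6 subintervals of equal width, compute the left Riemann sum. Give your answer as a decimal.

Δx = (1.5 − (-2))/6 = 7/12.
Left endpoints: -2, -17/12, -5/6, -0.25, 1/3, 11/12.
h(-2) = 3, h(-17/12) = 1.25, h(-5/6) = -0.5, h(-0.25) = -2.25, h(1/3) = -4, h(11/12) = -5.75.
Sum = Δx · [h(-2) + h(-17/12) + h(-5/6) + ...].
Sum = -4.8125.

-4.8125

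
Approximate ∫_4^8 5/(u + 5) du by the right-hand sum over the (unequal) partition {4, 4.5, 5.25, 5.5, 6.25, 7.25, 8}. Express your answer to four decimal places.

1.7780

Subinterval widths: 0.5, 0.75, 0.25, 0.75, 1, 0.75.
Right endpoints: 4.5, 5.25, 5.5, 6.25, 7.25, 8.
f(4.5) = 10/19, f(5.25) = 20/41, f(5.5) = 10/21, f(6.25) = 4/9, f(7.25) = 20/49, f(8) = 5/13.
Sum = Σ Δu_i · f(u_i).
Sum ≈ 1.7780.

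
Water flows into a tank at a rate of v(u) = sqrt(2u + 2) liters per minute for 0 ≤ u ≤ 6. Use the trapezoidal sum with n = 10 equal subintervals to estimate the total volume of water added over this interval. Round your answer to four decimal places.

16.5052

Δu = (6 − 0)/10 = 0.6.
v(0) ≈ 1.4142, v(0.6) ≈ 1.7889, v(1.2) ≈ 2.0976, v(1.8) ≈ 2.3664, v(2.4) ≈ 2.6077, v(3) ≈ 2.8284, v(3.6) ≈ 3.0332, v(4.2) ≈ 3.2249, v(4.8) ≈ 3.4059, v(5.4) ≈ 3.5777, v(6) ≈ 3.7417.
T_10 = (Δu/2)·[v(u_0) + 2v(u_1) + ... + 2v(u_{9}) + v(u_10)].
Sum ≈ 16.5052.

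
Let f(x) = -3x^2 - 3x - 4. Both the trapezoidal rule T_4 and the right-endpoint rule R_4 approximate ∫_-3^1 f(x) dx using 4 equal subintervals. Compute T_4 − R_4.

T_4 = -34.
R_4 = -28.
T_4 − R_4 = -6.

-6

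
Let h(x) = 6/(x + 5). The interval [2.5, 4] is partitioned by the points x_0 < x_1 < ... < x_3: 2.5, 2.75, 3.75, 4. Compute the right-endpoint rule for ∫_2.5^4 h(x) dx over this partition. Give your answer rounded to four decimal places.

Subinterval widths: 0.25, 1, 0.25.
Right endpoints: 2.75, 3.75, 4.
h(2.75) = 24/31, h(3.75) = 24/35, h(4) = 2/3.
Sum = Σ Δx_i · h(x_i).
Sum ≈ 1.0459.

1.0459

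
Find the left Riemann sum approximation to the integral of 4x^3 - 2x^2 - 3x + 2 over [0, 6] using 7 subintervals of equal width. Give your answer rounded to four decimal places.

Δx = (6 − 0)/7 = 6/7.
Left endpoints: 0, 6/7, 12/7, 18/7, 24/7, 30/7, 36/7.
f(0) = 2, f(6/7) = 164/343, f(12/7) = 3818/343, f(18/7) = 16832/343, f(24/7) = 44390/343, f(30/7) = 91676/343, f(36/7) = 163874/343.
Sum = Δx · [f(0) + f(6/7) + f(12/7) + ...].
Sum ≈ 803.2653.

803.2653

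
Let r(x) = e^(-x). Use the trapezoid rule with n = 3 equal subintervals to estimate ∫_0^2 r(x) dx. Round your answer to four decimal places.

0.8965

Δx = (2 − 0)/3 = 2/3.
r(0) ≈ 1.0000, r(2/3) ≈ 0.5134, r(4/3) ≈ 0.2636, r(2) ≈ 0.1353.
T_3 = (Δx/2)·[r(x_0) + 2r(x_1) + 2r(x_2) + r(x_3)].
Sum ≈ 0.8965.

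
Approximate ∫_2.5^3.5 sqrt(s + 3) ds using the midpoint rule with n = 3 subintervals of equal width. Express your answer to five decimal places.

2.44886

Δs = (3.5 − 2.5)/3 = 1/3.
Midpoints: 8/3, 3, 10/3.
f(8/3) ≈ 2.38048, f(3) ≈ 2.44949, f(10/3) ≈ 2.51661.
Sum = Δs · [f(8/3) + f(3) + f(10/3)].
Sum ≈ 2.44886.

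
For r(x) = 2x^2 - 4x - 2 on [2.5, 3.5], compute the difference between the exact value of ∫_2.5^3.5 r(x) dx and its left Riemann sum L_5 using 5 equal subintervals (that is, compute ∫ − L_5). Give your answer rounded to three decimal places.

Exact integral: ∫_2.5^3.5 r(x) dx ≈ 4.16667.
L_5 = 3.38.
Error ≈ 4.16667 − 3.38 ≈ 0.787.

0.787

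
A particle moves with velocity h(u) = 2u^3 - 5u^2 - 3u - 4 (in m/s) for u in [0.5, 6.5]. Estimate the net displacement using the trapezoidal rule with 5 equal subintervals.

371.04

Δu = (6.5 − 0.5)/5 = 1.2.
h(0.5) = -6.5, h(1.7) = -13.724, h(2.9) = -5.972, h(4.1) = 37.492, h(5.3) = 137.404, h(6.5) = 314.5.
T_5 = (Δu/2)·[h(u_0) + 2h(u_1) + ... + 2h(u_{4}) + h(u_5)].
Sum = 371.04.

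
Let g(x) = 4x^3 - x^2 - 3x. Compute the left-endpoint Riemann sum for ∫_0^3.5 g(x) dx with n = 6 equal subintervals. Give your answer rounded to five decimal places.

Δx = (3.5 − 0)/6 = 7/12.
Left endpoints: 0, 7/12, 7/6, 1.75, 7/3, 35/12.
g(0) = 0, g(7/12) = -35/27, g(7/6) = 161/108, g(1.75) = 13.125, g(7/3) = 1036/27, g(35/12) = 8855/108.
Sum = Δx · [g(0) + g(7/12) + g(7/6) + ...].
Sum ≈ 77.98032.

77.98032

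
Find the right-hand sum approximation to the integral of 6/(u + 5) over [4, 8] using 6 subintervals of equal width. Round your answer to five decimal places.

2.13940

Δu = (8 − 4)/6 = 2/3.
Right endpoints: 14/3, 16/3, 6, 20/3, 22/3, 8.
f(14/3) = 18/29, f(16/3) = 18/31, f(6) = 6/11, f(20/3) = 18/35, f(22/3) = 18/37, f(8) = 6/13.
Sum = Δu · [f(14/3) + f(16/3) + f(6) + ...].
Sum ≈ 2.13940.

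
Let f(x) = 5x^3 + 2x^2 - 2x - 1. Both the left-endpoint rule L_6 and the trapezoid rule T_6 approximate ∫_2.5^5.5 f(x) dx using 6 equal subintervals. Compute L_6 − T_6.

-198.9375

L_6 = 977.3125.
T_6 = 1176.25.
L_6 − T_6 = -198.9375.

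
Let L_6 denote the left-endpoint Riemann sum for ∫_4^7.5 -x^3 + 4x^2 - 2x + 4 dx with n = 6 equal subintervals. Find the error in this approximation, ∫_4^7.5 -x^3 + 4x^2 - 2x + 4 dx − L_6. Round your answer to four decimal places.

-56.8335

Exact integral: ∫_4^7.5 f(x) dx ≈ -276.098958.
L_6 ≈ -219.265480.
Error ≈ -276.098958 − (-219.265480) ≈ -56.8335.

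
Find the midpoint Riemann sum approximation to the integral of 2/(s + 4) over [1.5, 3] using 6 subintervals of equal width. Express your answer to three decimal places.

0.482

Δs = (3 − 1.5)/6 = 0.25.
Midpoints: 1.625, 1.875, 2.125, 2.375, 2.625, 2.875.
f(1.625) = 16/45, f(1.875) = 16/47, f(2.125) = 16/49, f(2.375) = 16/51, f(2.625) = 16/53, f(2.875) = 16/55.
Sum = Δs · [f(1.625) + f(1.875) + f(2.125) + ...].
Sum ≈ 0.482.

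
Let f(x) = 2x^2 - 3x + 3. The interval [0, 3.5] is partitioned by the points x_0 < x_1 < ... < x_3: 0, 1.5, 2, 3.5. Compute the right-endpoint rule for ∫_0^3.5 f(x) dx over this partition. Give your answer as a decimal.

32.5

Subinterval widths: 1.5, 0.5, 1.5.
Right endpoints: 1.5, 2, 3.5.
f(1.5) = 3, f(2) = 5, f(3.5) = 17.
Sum = Σ Δx_i · f(x_i).
Sum = 32.5.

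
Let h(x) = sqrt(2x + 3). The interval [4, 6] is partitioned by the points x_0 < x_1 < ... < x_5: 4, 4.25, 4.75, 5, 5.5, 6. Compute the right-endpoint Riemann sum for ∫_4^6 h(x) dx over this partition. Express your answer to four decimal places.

7.3243

Subinterval widths: 0.25, 0.5, 0.25, 0.5, 0.5.
Right endpoints: 4.25, 4.75, 5, 5.5, 6.
h(4.25) ≈ 3.3912, h(4.75) ≈ 3.5355, h(5) ≈ 3.6056, h(5.5) ≈ 3.7417, h(6) ≈ 3.8730.
Sum = Σ Δx_i · h(x_i).
Sum ≈ 7.3243.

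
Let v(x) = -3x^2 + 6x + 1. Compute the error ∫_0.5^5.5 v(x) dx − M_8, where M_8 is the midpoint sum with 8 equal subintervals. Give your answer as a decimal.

Exact integral: ∫_0.5^5.5 v(x) dx = -71.25.
M_8 = -70.76171875.
Error = -71.25 − (-70.76171875) = -0.48828125.

-0.48828125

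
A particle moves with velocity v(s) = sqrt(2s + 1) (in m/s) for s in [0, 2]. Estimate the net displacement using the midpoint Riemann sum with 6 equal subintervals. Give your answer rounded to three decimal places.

Δs = (2 − 0)/6 = 1/3.
Midpoints: 1/6, 0.5, 5/6, 7/6, 1.5, 11/6.
v(1/6) ≈ 1.155, v(0.5) ≈ 1.414, v(5/6) ≈ 1.633, v(7/6) ≈ 1.826, v(1.5) ≈ 2.000, v(11/6) ≈ 2.160.
Sum = Δs · [v(1/6) + v(0.5) + v(5/6) + ...].
Sum ≈ 3.396.

3.396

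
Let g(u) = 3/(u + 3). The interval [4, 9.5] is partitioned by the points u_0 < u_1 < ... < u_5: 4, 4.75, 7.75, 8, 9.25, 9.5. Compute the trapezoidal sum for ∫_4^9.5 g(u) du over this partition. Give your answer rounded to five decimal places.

1.75823

Subinterval widths: 0.75, 3, 0.25, 1.25, 0.25.
g(4) = 3/7, g(4.75) = 12/31, g(7.75) = 12/43, g(8) = 3/11, g(9.25) = 12/49, g(9.5) = 0.24.
On each subinterval the trapezoid contributes (Δu_i/2)·[g(u_{i-1}) + g(u_i)].
Sum ≈ 1.75823.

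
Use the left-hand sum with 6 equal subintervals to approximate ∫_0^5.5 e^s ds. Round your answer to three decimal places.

148.830

Δs = (5.5 − 0)/6 = 11/12.
Left endpoints: 0, 11/12, 11/6, 2.75, 11/3, 55/12.
f(0) ≈ 1.000, f(11/12) ≈ 2.501, f(11/6) ≈ 6.255, f(2.75) ≈ 15.643, f(11/3) ≈ 39.121, f(55/12) ≈ 97.840.
Sum = Δs · [f(0) + f(11/12) + f(11/6) + ...].
Sum ≈ 148.830.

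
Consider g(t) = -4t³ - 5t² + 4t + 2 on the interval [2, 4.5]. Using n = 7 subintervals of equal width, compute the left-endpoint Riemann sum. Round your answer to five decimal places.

Δt = (4.5 − 2)/7 = 5/14.
Left endpoints: 2, 33/14, 19/7, 43/14, 24/7, 53/14, 29/7.
g(2) = -42, g(33/14) = -94309/1372, g(19/7) = -35661/343, g(43/14) = -204129/1372, g(24/7) = -70066/343, g(53/14) = -372549/1372, g(29/7) = -120621/343.
Sum = Δt · [g(2) + g(33/14) + g(19/7) + ...].
Sum ≈ -425.34439.

-425.34439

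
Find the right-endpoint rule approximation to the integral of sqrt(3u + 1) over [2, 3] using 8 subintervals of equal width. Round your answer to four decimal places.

Δu = (3 − 2)/8 = 0.125.
Right endpoints: 2.125, 2.25, 2.375, 2.5, 2.625, 2.75, 2.875, 3.
f(2.125) ≈ 2.7157, f(2.25) ≈ 2.7839, f(2.375) ≈ 2.8504, f(2.5) ≈ 2.9155, f(2.625) ≈ 2.9791, f(2.75) ≈ 3.0414, f(2.875) ≈ 3.1024, f(3) ≈ 3.1623.
Sum = Δu · [f(2.125) + f(2.25) + f(2.375) + ...].
Sum ≈ 2.9438.

2.9438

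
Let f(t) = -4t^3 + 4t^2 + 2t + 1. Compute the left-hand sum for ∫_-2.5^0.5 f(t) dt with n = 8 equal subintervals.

73.3125

Δt = (0.5 − (-2.5))/8 = 0.375.
Left endpoints: -2.5, -2.125, -1.75, -1.375, -1, -0.625, -0.25, 0.125.
f(-2.5) = 83.5, f(-2.125) = 53.1953125, f(-1.75) = 31.1875, f(-1.375) = 16.2109375, f(-1) = 7, f(-0.625) = 2.2890625, f(-0.25) = 0.8125, f(0.125) = 1.3046875.
Sum = Δt · [f(-2.5) + f(-2.125) + f(-1.75) + ...].
Sum = 73.3125.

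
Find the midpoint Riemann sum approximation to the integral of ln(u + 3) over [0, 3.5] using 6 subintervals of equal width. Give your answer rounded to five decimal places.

Δu = (3.5 − 0)/6 = 7/12.
Midpoints: 7/24, 0.875, 35/24, 49/24, 2.625, 77/24.
f(7/24) ≈ 1.19139, f(0.875) ≈ 1.35455, f(35/24) ≈ 1.49478, f(49/24) ≈ 1.61774, f(2.625) ≈ 1.72722, f(77/24) ≈ 1.82589.
Sum = Δu · [f(7/24) + f(0.875) + f(35/24) + ...].
Sum ≈ 5.37341.

5.37341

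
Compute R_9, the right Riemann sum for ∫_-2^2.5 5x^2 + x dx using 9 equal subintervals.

45.375

Δx = (2.5 − (-2))/9 = 0.5.
Right endpoints: -1.5, -1, -0.5, 0, 0.5, 1, 1.5, 2, 2.5.
f(-1.5) = 9.75, f(-1) = 4, f(-0.5) = 0.75, f(0) = 0, f(0.5) = 1.75, f(1) = 6, f(1.5) = 12.75, f(2) = 22, f(2.5) = 33.75.
Sum = Δx · [f(-1.5) + f(-1) + f(-0.5) + ...].
Sum = 45.375.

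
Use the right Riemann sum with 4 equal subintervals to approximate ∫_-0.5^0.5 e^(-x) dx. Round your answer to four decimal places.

0.9173

Δx = (0.5 − (-0.5))/4 = 0.25.
Right endpoints: -0.25, 0, 0.25, 0.5.
f(-0.25) ≈ 1.2840, f(0) ≈ 1.0000, f(0.25) ≈ 0.7788, f(0.5) ≈ 0.6065.
Sum = Δx · [f(-0.25) + f(0) + f(0.25) + f(0.5)].
Sum ≈ 0.9173.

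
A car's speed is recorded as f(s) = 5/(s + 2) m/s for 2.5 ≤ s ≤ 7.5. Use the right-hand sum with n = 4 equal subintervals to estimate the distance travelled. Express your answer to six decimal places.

3.395284

Δs = (7.5 − 2.5)/4 = 1.25.
Right endpoints: 3.75, 5, 6.25, 7.5.
f(3.75) = 20/23, f(5) = 5/7, f(6.25) = 20/33, f(7.5) = 10/19.
Sum = Δs · [f(3.75) + f(5) + f(6.25) + f(7.5)].
Sum ≈ 3.395284.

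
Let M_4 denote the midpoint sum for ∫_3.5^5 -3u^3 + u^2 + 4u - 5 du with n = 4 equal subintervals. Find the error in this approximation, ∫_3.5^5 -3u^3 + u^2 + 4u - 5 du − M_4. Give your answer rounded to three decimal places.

-0.655

Exact integral: ∫_3.5^5 f(u) du = -310.828125.
M_4 ≈ -310.17334.
Error ≈ -310.828125 − (-310.17334) ≈ -0.655.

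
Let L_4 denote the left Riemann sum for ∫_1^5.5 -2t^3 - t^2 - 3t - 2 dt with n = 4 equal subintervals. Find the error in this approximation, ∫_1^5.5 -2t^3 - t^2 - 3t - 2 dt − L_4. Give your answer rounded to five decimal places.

-190.63477

Exact integral: ∫_1^5.5 f(t) dt = -565.03125.
L_4 ≈ -374.3964844.
Error ≈ -565.03125 − (-374.3964844) ≈ -190.63477.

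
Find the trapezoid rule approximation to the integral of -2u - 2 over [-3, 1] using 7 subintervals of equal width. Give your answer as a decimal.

Δu = (1 − (-3))/7 = 4/7.
f(-3) = 4, f(-17/7) = 20/7, f(-13/7) = 12/7, f(-9/7) = 4/7, f(-5/7) = -4/7, f(-1/7) = -12/7, f(3/7) = -20/7, f(1) = -4.
T_7 = (Δu/2)·[f(u_0) + 2f(u_1) + ... + 2f(u_{6}) + f(u_7)].
Sum = 0.

0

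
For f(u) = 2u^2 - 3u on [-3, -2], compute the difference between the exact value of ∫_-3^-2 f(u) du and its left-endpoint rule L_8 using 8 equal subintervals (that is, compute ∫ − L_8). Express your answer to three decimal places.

-0.818

Exact integral: ∫_-3^-2 f(u) du ≈ 20.16667.
L_8 = 20.984375.
Error ≈ 20.16667 − 20.984375 ≈ -0.818.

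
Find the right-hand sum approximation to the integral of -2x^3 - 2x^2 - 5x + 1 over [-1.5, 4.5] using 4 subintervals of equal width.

Δx = (4.5 − (-1.5))/4 = 1.5.
Right endpoints: 0, 1.5, 3, 4.5.
f(0) = 1, f(1.5) = -17.75, f(3) = -86, f(4.5) = -244.25.
Sum = Δx · [f(0) + f(1.5) + f(3) + f(4.5)].
Sum = -520.5.

-520.5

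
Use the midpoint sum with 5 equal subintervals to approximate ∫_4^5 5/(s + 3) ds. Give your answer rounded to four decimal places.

Δs = (5 − 4)/5 = 0.2.
Midpoints: 4.1, 4.3, 4.5, 4.7, 4.9.
f(4.1) = 50/71, f(4.3) = 50/73, f(4.5) = 2/3, f(4.7) = 50/77, f(4.9) = 50/79.
Sum = Δs · [f(4.1) + f(4.3) + f(4.5) + f(4.7) + f(4.9)].
Sum ≈ 0.6676.

0.6676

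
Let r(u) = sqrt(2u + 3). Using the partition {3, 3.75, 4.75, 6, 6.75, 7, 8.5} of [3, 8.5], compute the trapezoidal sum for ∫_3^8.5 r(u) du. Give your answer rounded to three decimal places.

Subinterval widths: 0.75, 1, 1.25, 0.75, 0.25, 1.5.
r(3) ≈ 3.000, r(3.75) ≈ 3.240, r(4.75) ≈ 3.536, r(6) ≈ 3.873, r(6.75) ≈ 4.062, r(7) ≈ 4.123, r(8.5) ≈ 4.472.
On each subinterval the trapezoid contributes (Δu_i/2)·[r(u_{i-1}) + r(u_i)].
Sum ≈ 20.804.

20.804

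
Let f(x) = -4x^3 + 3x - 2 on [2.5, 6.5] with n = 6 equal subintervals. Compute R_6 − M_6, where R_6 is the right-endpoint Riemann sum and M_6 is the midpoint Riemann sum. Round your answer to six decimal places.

R_6 ≈ -2057.33333333.
M_6 = -1692.
R_6 − M_6 ≈ -365.333333.

-365.333333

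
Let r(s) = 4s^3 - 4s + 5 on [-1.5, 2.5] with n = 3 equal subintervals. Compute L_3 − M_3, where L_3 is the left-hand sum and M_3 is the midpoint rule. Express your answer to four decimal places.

L_3 ≈ 13.111111.
M_3 ≈ 42.444444.
L_3 − M_3 ≈ -29.3333.

-29.3333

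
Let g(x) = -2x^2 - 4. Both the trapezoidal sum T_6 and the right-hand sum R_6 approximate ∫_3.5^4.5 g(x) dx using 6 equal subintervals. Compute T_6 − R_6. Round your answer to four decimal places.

1.3333

T_6 ≈ -36.175926.
R_6 ≈ -37.509259.
T_6 − R_6 ≈ 1.3333.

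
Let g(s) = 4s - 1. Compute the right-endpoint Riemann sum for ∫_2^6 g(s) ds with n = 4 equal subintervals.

68

Δs = (6 − 2)/4 = 1.
Right endpoints: 3, 4, 5, 6.
g(3) = 11, g(4) = 15, g(5) = 19, g(6) = 23.
Sum = Δs · [g(3) + g(4) + g(5) + g(6)].
Sum = 68.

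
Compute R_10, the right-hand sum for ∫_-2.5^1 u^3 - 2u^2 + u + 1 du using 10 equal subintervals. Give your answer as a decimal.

Δu = (1 − (-2.5))/10 = 0.35.
Right endpoints: -2.15, -1.8, -1.45, -1.1, -0.75, -0.4, -0.05, 0.3, 0.65, 1.
f(-2.15) = -20.333375, f(-1.8) = -13.112, f(-1.45) = -7.703625, f(-1.1) = -3.851, f(-0.75) = -1.296875, f(-0.4) = 0.216, f(-0.05) = 0.944875, f(0.3) = 1.147, f(0.65) = 1.079625, f(1) = 1.
Sum = Δu · [f(-2.15) + f(-1.8) + f(-1.45) + ...].
Sum = -14.66828125.

-14.66828125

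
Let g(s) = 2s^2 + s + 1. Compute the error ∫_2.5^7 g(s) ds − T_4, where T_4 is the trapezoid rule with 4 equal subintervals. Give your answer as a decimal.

Exact integral: ∫_2.5^7 g(s) ds = 244.125.
T_4 = 246.0234375.
Error = 244.125 − 246.0234375 = -1.8984375.

-1.8984375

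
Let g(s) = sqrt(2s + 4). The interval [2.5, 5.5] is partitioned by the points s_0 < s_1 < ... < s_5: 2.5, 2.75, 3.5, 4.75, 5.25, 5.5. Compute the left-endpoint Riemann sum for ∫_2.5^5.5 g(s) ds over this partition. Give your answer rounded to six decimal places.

Subinterval widths: 0.25, 0.75, 1.25, 0.5, 0.25.
Left endpoints: 2.5, 2.75, 3.5, 4.75, 5.25.
g(2.5) ≈ 3.000000, g(2.75) ≈ 3.082207, g(3.5) ≈ 3.316625, g(4.75) ≈ 3.674235, g(5.25) ≈ 3.807887.
Sum = Σ Δs_i · g(s_i).
Sum ≈ 9.996525.

9.996525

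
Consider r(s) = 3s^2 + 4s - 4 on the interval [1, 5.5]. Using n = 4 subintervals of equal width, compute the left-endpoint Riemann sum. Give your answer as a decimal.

149.23828125

Δs = (5.5 − 1)/4 = 1.125.
Left endpoints: 1, 2.125, 3.25, 4.375.
r(1) = 3, r(2.125) = 18.046875, r(3.25) = 40.6875, r(4.375) = 70.921875.
Sum = Δs · [r(1) + r(2.125) + r(3.25) + r(4.375)].
Sum = 149.23828125.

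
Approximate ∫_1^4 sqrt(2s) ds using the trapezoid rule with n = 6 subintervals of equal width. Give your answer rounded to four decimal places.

6.5923

Δs = (4 − 1)/6 = 0.5.
f(1) ≈ 1.4142, f(1.5) ≈ 1.7321, f(2) ≈ 2.0000, f(2.5) ≈ 2.2361, f(3) ≈ 2.4495, f(3.5) ≈ 2.6458, f(4) ≈ 2.8284.
T_6 = (Δs/2)·[f(s_0) + 2f(s_1) + ... + 2f(s_{5}) + f(s_6)].
Sum ≈ 6.5923.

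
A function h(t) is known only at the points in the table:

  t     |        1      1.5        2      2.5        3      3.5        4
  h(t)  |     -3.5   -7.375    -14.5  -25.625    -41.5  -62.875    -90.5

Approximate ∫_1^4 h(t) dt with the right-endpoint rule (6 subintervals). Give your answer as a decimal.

Δt = 0.5.
Sum = 0.5·[(-7.375) + (-14.5) + (-25.625) + (-41.5) + (-62.875) + (-90.5)] = -121.1875.

-121.1875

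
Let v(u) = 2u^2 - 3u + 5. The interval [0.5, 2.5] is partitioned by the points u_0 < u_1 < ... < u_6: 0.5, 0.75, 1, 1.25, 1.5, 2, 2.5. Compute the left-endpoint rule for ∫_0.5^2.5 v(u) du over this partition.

Subinterval widths: 0.25, 0.25, 0.25, 0.25, 0.5, 0.5.
Left endpoints: 0.5, 0.75, 1, 1.25, 1.5, 2.
v(0.5) = 4, v(0.75) = 3.875, v(1) = 4, v(1.25) = 4.375, v(1.5) = 5, v(2) = 7.
Sum = Σ Δu_i · v(u_i).
Sum = 10.0625.

10.0625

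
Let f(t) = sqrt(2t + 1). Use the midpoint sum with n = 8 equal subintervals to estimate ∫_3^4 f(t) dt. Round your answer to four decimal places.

Δt = (4 − 3)/8 = 0.125.
Midpoints: 3.0625, 3.1875, 3.3125, 3.4375, 3.5625, 3.6875, 3.8125, 3.9375.
f(3.0625) ≈ 2.6693, f(3.1875) ≈ 2.7157, f(3.3125) ≈ 2.7613, f(3.4375) ≈ 2.8062, f(3.5625) ≈ 2.8504, f(3.6875) ≈ 2.8940, f(3.8125) ≈ 2.9368, f(3.9375) ≈ 2.9791.
Sum = Δt · [f(3.0625) + f(3.1875) + f(3.3125) + ...].
Sum ≈ 2.8266.

2.8266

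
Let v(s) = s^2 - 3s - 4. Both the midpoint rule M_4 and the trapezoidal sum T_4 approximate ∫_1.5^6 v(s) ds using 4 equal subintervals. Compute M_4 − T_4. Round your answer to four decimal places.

M_4 ≈ 1.775391.
T_4 = 3.19921875.
M_4 − T_4 ≈ -1.4238.

-1.4238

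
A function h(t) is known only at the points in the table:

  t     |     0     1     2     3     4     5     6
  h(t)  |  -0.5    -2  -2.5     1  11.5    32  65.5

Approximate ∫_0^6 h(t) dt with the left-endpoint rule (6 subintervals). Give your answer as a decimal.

Δt = 1.
Sum = 1·[(-0.5) + (-2) + (-2.5) + 1 + 11.5 + 32] = 39.5.

39.5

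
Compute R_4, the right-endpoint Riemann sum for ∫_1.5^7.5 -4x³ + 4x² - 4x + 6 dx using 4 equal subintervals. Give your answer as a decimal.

-3897

Δx = (7.5 − 1.5)/4 = 1.5.
Right endpoints: 3, 4.5, 6, 7.5.
f(3) = -78, f(4.5) = -295.5, f(6) = -738, f(7.5) = -1486.5.
Sum = Δx · [f(3) + f(4.5) + f(6) + f(7.5)].
Sum = -3897.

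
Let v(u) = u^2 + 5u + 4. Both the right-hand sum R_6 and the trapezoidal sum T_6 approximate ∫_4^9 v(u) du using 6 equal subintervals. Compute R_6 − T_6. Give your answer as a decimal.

R_6 ≈ 442.24537.
T_6 ≈ 404.74537.
R_6 − T_6 = 37.5.

37.5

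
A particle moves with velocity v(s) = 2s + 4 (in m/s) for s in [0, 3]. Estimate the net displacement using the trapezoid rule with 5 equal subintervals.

21

Δs = (3 − 0)/5 = 0.6.
v(0) = 4, v(0.6) = 5.2, v(1.2) = 6.4, v(1.8) = 7.6, v(2.4) = 8.8, v(3) = 10.
T_5 = (Δs/2)·[v(s_0) + 2v(s_1) + ... + 2v(s_{4}) + v(s_5)].
Sum = 21.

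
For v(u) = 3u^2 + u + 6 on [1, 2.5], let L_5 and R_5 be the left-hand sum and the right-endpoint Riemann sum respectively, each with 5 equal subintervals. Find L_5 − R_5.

L_5 = 23.73.
R_5 = 28.905.
L_5 − R_5 = -5.175.

-5.175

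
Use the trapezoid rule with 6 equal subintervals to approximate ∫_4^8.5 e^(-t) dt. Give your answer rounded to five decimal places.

0.01895

Δt = (8.5 − 4)/6 = 0.75.
f(4) ≈ 0.01832, f(4.75) ≈ 0.00865, f(5.5) ≈ 0.00409, f(6.25) ≈ 0.00193, f(7) ≈ 0.00091, f(7.75) ≈ 0.00043, f(8.5) ≈ 0.00020.
T_6 = (Δt/2)·[f(t_0) + 2f(t_1) + ... + 2f(t_{5}) + f(t_6)].
Sum ≈ 0.01895.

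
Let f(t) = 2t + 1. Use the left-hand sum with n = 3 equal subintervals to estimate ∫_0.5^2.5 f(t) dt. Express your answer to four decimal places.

Δt = (2.5 − 0.5)/3 = 2/3.
Left endpoints: 0.5, 7/6, 11/6.
f(0.5) = 2, f(7/6) = 10/3, f(11/6) = 14/3.
Sum = Δt · [f(0.5) + f(7/6) + f(11/6)].
Sum ≈ 6.6667.

6.6667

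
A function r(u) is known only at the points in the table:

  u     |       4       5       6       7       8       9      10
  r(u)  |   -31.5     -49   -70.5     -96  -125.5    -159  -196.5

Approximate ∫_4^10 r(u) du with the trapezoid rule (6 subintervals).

Δu = 1.
T_6 = (1/2)·[(-31.5) + 2·(-49) + 2·(-70.5) + 2·(-96) + 2·(-125.5) + 2·(-159) + (-196.5)] = -614.

-614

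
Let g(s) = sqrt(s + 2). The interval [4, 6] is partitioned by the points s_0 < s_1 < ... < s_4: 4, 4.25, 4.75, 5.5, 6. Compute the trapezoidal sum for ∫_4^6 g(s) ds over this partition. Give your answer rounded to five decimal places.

5.28622

Subinterval widths: 0.25, 0.5, 0.75, 0.5.
g(4) ≈ 2.44949, g(4.25) ≈ 2.50000, g(4.75) ≈ 2.59808, g(5.5) ≈ 2.73861, g(6) ≈ 2.82843.
On each subinterval the trapezoid contributes (Δs_i/2)·[g(s_{i-1}) + g(s_i)].
Sum ≈ 5.28622.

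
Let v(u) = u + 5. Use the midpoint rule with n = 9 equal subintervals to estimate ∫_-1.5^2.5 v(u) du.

22

Δu = (2.5 − (-1.5))/9 = 4/9.
Midpoints: -23/18, -5/6, -7/18, 1/18, 0.5, 17/18, 25/18, 11/6, 41/18.
v(-23/18) = 67/18, v(-5/6) = 25/6, v(-7/18) = 83/18, v(1/18) = 91/18, v(0.5) = 5.5, v(17/18) = 107/18, v(25/18) = 115/18, v(11/6) = 41/6, v(41/18) = 131/18.
Sum = Δu · [v(-23/18) + v(-5/6) + v(-7/18) + ...].
Sum = 22.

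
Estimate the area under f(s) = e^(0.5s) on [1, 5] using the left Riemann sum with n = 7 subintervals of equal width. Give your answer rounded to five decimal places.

18.20102

Δs = (5 − 1)/7 = 4/7.
Left endpoints: 1, 11/7, 15/7, 19/7, 23/7, 27/7, 31/7.
f(1) ≈ 1.64872, f(11/7) ≈ 2.19397, f(15/7) ≈ 2.91955, f(19/7) ≈ 3.88508, f(23/7) ≈ 5.16992, f(27/7) ≈ 6.87968, f(31/7) ≈ 9.15487.
Sum = Δs · [f(1) + f(11/7) + f(15/7) + ...].
Sum ≈ 18.20102.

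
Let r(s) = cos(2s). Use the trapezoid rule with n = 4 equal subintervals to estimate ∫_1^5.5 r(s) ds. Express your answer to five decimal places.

Δs = (5.5 − 1)/4 = 1.125.
r(1) ≈ -0.41615, r(2.125) ≈ -0.44609, r(3.25) ≈ 0.97659, r(4.375) ≈ -0.78085, r(5.5) ≈ 0.00443.
T_4 = (Δs/2)·[r(s_0) + 2r(s_1) + 2r(s_2) + 2r(s_3) + r(s_4)].
Sum ≈ -0.51323.

-0.51323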